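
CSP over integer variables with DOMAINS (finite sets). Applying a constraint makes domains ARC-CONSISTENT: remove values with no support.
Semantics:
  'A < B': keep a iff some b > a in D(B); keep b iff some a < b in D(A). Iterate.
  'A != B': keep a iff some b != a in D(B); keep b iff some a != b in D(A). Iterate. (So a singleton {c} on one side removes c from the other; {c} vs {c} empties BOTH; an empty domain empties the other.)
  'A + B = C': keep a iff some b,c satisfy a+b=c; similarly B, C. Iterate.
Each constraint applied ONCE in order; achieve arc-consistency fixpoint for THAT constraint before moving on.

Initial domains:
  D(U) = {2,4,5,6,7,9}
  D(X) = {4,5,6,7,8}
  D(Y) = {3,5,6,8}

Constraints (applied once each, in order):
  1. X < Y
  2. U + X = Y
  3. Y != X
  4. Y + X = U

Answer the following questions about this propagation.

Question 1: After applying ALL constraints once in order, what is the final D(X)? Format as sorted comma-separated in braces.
Answer: {}

Derivation:
Constraint 1 (X < Y) on D(X)={4,5,6,7,8} D(Y)={3,5,6,8}: X {4,5,6,7,8}->{4,5,6,7}; Y {3,5,6,8}->{5,6,8}
Constraint 2 (U + X = Y) on D(U)={2,4,5,6,7,9} D(X)={4,5,6,7} D(Y)={5,6,8}: U {2,4,5,6,7,9}->{2,4}; X {4,5,6,7}->{4,6}; Y {5,6,8}->{6,8}
Constraint 3 (Y != X) on D(Y)={6,8} D(X)={4,6}: no change
Constraint 4 (Y + X = U) on D(Y)={6,8} D(X)={4,6} D(U)={2,4}: Y {6,8}->{}; X {4,6}->{}; U {2,4}->{}
So after all 4 constraints: D(X) = {}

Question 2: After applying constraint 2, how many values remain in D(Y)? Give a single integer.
Constraint 1 (X < Y) on D(X)={4,5,6,7,8} D(Y)={3,5,6,8}: X {4,5,6,7,8}->{4,5,6,7}; Y {3,5,6,8}->{5,6,8}
Constraint 2 (U + X = Y) on D(U)={2,4,5,6,7,9} D(X)={4,5,6,7} D(Y)={5,6,8}: U {2,4,5,6,7,9}->{2,4}; X {4,5,6,7}->{4,6}; Y {5,6,8}->{6,8}
So after constraint 2: D(Y)={6,8}, size = 2

Answer: 2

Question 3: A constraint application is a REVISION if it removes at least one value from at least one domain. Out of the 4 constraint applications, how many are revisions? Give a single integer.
Constraint 1 (X < Y) on D(X)={4,5,6,7,8} D(Y)={3,5,6,8}: X {4,5,6,7,8}->{4,5,6,7}; Y {3,5,6,8}->{5,6,8} => REVISION
Constraint 2 (U + X = Y) on D(U)={2,4,5,6,7,9} D(X)={4,5,6,7} D(Y)={5,6,8}: U {2,4,5,6,7,9}->{2,4}; X {4,5,6,7}->{4,6}; Y {5,6,8}->{6,8} => REVISION
Constraint 3 (Y != X) on D(Y)={6,8} D(X)={4,6}: no change => not a revision
Constraint 4 (Y + X = U) on D(Y)={6,8} D(X)={4,6} D(U)={2,4}: Y {6,8}->{}; X {4,6}->{}; U {2,4}->{} => REVISION
Total revisions = 3

Answer: 3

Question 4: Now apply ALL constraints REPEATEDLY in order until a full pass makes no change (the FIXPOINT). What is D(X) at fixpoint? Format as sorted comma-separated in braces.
Answer: {}

Derivation:
pass 0 (initial): D(X)={4,5,6,7,8}
pass 1: U {2,4,5,6,7,9}->{}; X {4,5,6,7,8}->{}; Y {3,5,6,8}->{}
pass 2: no change
Fixpoint after 2 passes: D(X) = {}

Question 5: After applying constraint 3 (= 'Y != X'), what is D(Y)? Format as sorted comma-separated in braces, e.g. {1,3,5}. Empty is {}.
Constraint 1 (X < Y) on D(X)={4,5,6,7,8} D(Y)={3,5,6,8}: X {4,5,6,7,8}->{4,5,6,7}; Y {3,5,6,8}->{5,6,8}
Constraint 2 (U + X = Y) on D(U)={2,4,5,6,7,9} D(X)={4,5,6,7} D(Y)={5,6,8}: U {2,4,5,6,7,9}->{2,4}; X {4,5,6,7}->{4,6}; Y {5,6,8}->{6,8}
Constraint 3 (Y != X) on D(Y)={6,8} D(X)={4,6}: no change
So after constraint 3: D(Y) = {6,8}

Answer: {6,8}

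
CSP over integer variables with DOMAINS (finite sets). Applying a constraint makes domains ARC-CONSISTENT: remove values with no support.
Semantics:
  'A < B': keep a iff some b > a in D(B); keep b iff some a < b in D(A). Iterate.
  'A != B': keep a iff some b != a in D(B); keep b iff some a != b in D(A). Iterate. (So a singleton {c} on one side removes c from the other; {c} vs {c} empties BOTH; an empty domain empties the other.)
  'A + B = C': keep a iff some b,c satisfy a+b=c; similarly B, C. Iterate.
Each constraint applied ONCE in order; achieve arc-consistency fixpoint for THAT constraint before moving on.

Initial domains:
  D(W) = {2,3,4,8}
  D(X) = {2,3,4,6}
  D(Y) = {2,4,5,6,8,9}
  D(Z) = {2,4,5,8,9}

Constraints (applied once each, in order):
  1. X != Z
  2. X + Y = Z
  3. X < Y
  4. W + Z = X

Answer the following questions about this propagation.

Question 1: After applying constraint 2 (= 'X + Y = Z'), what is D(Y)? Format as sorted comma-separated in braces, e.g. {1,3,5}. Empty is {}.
Answer: {2,4,5,6}

Derivation:
Constraint 1 (X != Z) on D(X)={2,3,4,6} D(Z)={2,4,5,8,9}: no change
Constraint 2 (X + Y = Z) on D(X)={2,3,4,6} D(Y)={2,4,5,6,8,9} D(Z)={2,4,5,8,9}: Y {2,4,5,6,8,9}->{2,4,5,6}; Z {2,4,5,8,9}->{4,5,8,9}
So after constraint 2: D(Y) = {2,4,5,6}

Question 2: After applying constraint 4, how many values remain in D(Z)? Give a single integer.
Constraint 1 (X != Z) on D(X)={2,3,4,6} D(Z)={2,4,5,8,9}: no change
Constraint 2 (X + Y = Z) on D(X)={2,3,4,6} D(Y)={2,4,5,6,8,9} D(Z)={2,4,5,8,9}: Y {2,4,5,6,8,9}->{2,4,5,6}; Z {2,4,5,8,9}->{4,5,8,9}
Constraint 3 (X < Y) on D(X)={2,3,4,6} D(Y)={2,4,5,6}: X {2,3,4,6}->{2,3,4}; Y {2,4,5,6}->{4,5,6}
Constraint 4 (W + Z = X) on D(W)={2,3,4,8} D(Z)={4,5,8,9} D(X)={2,3,4}: W {2,3,4,8}->{}; Z {4,5,8,9}->{}; X {2,3,4}->{}
So after constraint 4: D(Z)={}, size = 0

Answer: 0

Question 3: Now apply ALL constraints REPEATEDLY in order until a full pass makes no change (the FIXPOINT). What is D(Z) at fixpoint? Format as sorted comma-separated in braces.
pass 0 (initial): D(Z)={2,4,5,8,9}
pass 1: W {2,3,4,8}->{}; X {2,3,4,6}->{}; Y {2,4,5,6,8,9}->{4,5,6}; Z {2,4,5,8,9}->{}
pass 2: Y {4,5,6}->{}
pass 3: no change
Fixpoint after 3 passes: D(Z) = {}

Answer: {}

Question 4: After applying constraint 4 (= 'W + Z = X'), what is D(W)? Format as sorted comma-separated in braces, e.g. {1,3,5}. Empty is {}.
Answer: {}

Derivation:
Constraint 1 (X != Z) on D(X)={2,3,4,6} D(Z)={2,4,5,8,9}: no change
Constraint 2 (X + Y = Z) on D(X)={2,3,4,6} D(Y)={2,4,5,6,8,9} D(Z)={2,4,5,8,9}: Y {2,4,5,6,8,9}->{2,4,5,6}; Z {2,4,5,8,9}->{4,5,8,9}
Constraint 3 (X < Y) on D(X)={2,3,4,6} D(Y)={2,4,5,6}: X {2,3,4,6}->{2,3,4}; Y {2,4,5,6}->{4,5,6}
Constraint 4 (W + Z = X) on D(W)={2,3,4,8} D(Z)={4,5,8,9} D(X)={2,3,4}: W {2,3,4,8}->{}; Z {4,5,8,9}->{}; X {2,3,4}->{}
So after constraint 4: D(W) = {}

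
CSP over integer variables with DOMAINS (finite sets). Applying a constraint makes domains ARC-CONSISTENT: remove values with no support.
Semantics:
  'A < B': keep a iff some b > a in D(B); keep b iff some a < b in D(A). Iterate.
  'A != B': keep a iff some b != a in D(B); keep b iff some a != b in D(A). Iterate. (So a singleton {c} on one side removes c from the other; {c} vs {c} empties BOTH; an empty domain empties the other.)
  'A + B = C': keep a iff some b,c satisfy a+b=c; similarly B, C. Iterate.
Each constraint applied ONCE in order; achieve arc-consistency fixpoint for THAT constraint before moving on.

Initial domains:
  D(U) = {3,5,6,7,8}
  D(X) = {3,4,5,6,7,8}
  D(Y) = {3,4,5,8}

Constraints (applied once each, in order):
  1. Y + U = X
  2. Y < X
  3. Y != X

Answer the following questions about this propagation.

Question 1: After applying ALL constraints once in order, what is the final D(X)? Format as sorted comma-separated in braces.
Answer: {6,7,8}

Derivation:
Constraint 1 (Y + U = X) on D(Y)={3,4,5,8} D(U)={3,5,6,7,8} D(X)={3,4,5,6,7,8}: Y {3,4,5,8}->{3,4,5}; U {3,5,6,7,8}->{3,5}; X {3,4,5,6,7,8}->{6,7,8}
Constraint 2 (Y < X) on D(Y)={3,4,5} D(X)={6,7,8}: no change
Constraint 3 (Y != X) on D(Y)={3,4,5} D(X)={6,7,8}: no change
So after all 3 constraints: D(X) = {6,7,8}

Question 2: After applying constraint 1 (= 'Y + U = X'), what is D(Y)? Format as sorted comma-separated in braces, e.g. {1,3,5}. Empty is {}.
Constraint 1 (Y + U = X) on D(Y)={3,4,5,8} D(U)={3,5,6,7,8} D(X)={3,4,5,6,7,8}: Y {3,4,5,8}->{3,4,5}; U {3,5,6,7,8}->{3,5}; X {3,4,5,6,7,8}->{6,7,8}
So after constraint 1: D(Y) = {3,4,5}

Answer: {3,4,5}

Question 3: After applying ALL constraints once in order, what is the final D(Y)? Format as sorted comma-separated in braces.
Answer: {3,4,5}

Derivation:
Constraint 1 (Y + U = X) on D(Y)={3,4,5,8} D(U)={3,5,6,7,8} D(X)={3,4,5,6,7,8}: Y {3,4,5,8}->{3,4,5}; U {3,5,6,7,8}->{3,5}; X {3,4,5,6,7,8}->{6,7,8}
Constraint 2 (Y < X) on D(Y)={3,4,5} D(X)={6,7,8}: no change
Constraint 3 (Y != X) on D(Y)={3,4,5} D(X)={6,7,8}: no change
So after all 3 constraints: D(Y) = {3,4,5}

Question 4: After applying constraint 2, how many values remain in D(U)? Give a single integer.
Constraint 1 (Y + U = X) on D(Y)={3,4,5,8} D(U)={3,5,6,7,8} D(X)={3,4,5,6,7,8}: Y {3,4,5,8}->{3,4,5}; U {3,5,6,7,8}->{3,5}; X {3,4,5,6,7,8}->{6,7,8}
Constraint 2 (Y < X) on D(Y)={3,4,5} D(X)={6,7,8}: no change
So after constraint 2: D(U)={3,5}, size = 2

Answer: 2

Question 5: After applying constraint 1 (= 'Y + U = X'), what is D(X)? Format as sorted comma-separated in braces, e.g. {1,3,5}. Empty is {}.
Answer: {6,7,8}

Derivation:
Constraint 1 (Y + U = X) on D(Y)={3,4,5,8} D(U)={3,5,6,7,8} D(X)={3,4,5,6,7,8}: Y {3,4,5,8}->{3,4,5}; U {3,5,6,7,8}->{3,5}; X {3,4,5,6,7,8}->{6,7,8}
So after constraint 1: D(X) = {6,7,8}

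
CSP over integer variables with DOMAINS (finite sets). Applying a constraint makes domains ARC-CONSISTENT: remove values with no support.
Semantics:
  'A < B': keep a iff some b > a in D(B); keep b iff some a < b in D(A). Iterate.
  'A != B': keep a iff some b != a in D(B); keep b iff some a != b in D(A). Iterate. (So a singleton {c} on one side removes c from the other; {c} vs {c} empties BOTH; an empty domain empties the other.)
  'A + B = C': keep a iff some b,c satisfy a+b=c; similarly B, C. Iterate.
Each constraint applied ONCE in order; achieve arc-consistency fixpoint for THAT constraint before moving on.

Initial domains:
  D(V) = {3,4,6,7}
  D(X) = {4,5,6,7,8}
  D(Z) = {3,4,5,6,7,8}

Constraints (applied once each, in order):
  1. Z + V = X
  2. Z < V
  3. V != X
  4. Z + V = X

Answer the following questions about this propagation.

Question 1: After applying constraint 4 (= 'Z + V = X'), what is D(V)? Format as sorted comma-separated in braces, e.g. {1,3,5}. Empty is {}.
Answer: {4}

Derivation:
Constraint 1 (Z + V = X) on D(Z)={3,4,5,6,7,8} D(V)={3,4,6,7} D(X)={4,5,6,7,8}: Z {3,4,5,6,7,8}->{3,4,5}; V {3,4,6,7}->{3,4}; X {4,5,6,7,8}->{6,7,8}
Constraint 2 (Z < V) on D(Z)={3,4,5} D(V)={3,4}: Z {3,4,5}->{3}; V {3,4}->{4}
Constraint 3 (V != X) on D(V)={4} D(X)={6,7,8}: no change
Constraint 4 (Z + V = X) on D(Z)={3} D(V)={4} D(X)={6,7,8}: X {6,7,8}->{7}
So after constraint 4: D(V) = {4}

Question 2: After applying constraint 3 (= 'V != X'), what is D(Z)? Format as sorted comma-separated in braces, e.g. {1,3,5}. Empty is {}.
Answer: {3}

Derivation:
Constraint 1 (Z + V = X) on D(Z)={3,4,5,6,7,8} D(V)={3,4,6,7} D(X)={4,5,6,7,8}: Z {3,4,5,6,7,8}->{3,4,5}; V {3,4,6,7}->{3,4}; X {4,5,6,7,8}->{6,7,8}
Constraint 2 (Z < V) on D(Z)={3,4,5} D(V)={3,4}: Z {3,4,5}->{3}; V {3,4}->{4}
Constraint 3 (V != X) on D(V)={4} D(X)={6,7,8}: no change
So after constraint 3: D(Z) = {3}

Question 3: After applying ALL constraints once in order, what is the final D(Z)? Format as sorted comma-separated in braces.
Answer: {3}

Derivation:
Constraint 1 (Z + V = X) on D(Z)={3,4,5,6,7,8} D(V)={3,4,6,7} D(X)={4,5,6,7,8}: Z {3,4,5,6,7,8}->{3,4,5}; V {3,4,6,7}->{3,4}; X {4,5,6,7,8}->{6,7,8}
Constraint 2 (Z < V) on D(Z)={3,4,5} D(V)={3,4}: Z {3,4,5}->{3}; V {3,4}->{4}
Constraint 3 (V != X) on D(V)={4} D(X)={6,7,8}: no change
Constraint 4 (Z + V = X) on D(Z)={3} D(V)={4} D(X)={6,7,8}: X {6,7,8}->{7}
So after all 4 constraints: D(Z) = {3}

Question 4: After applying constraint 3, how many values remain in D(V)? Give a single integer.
Constraint 1 (Z + V = X) on D(Z)={3,4,5,6,7,8} D(V)={3,4,6,7} D(X)={4,5,6,7,8}: Z {3,4,5,6,7,8}->{3,4,5}; V {3,4,6,7}->{3,4}; X {4,5,6,7,8}->{6,7,8}
Constraint 2 (Z < V) on D(Z)={3,4,5} D(V)={3,4}: Z {3,4,5}->{3}; V {3,4}->{4}
Constraint 3 (V != X) on D(V)={4} D(X)={6,7,8}: no change
So after constraint 3: D(V)={4}, size = 1

Answer: 1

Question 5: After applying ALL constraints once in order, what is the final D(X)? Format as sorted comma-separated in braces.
Constraint 1 (Z + V = X) on D(Z)={3,4,5,6,7,8} D(V)={3,4,6,7} D(X)={4,5,6,7,8}: Z {3,4,5,6,7,8}->{3,4,5}; V {3,4,6,7}->{3,4}; X {4,5,6,7,8}->{6,7,8}
Constraint 2 (Z < V) on D(Z)={3,4,5} D(V)={3,4}: Z {3,4,5}->{3}; V {3,4}->{4}
Constraint 3 (V != X) on D(V)={4} D(X)={6,7,8}: no change
Constraint 4 (Z + V = X) on D(Z)={3} D(V)={4} D(X)={6,7,8}: X {6,7,8}->{7}
So after all 4 constraints: D(X) = {7}

Answer: {7}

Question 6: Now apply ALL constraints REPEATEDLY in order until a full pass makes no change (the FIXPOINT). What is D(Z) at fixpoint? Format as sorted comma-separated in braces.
Answer: {3}

Derivation:
pass 0 (initial): D(Z)={3,4,5,6,7,8}
pass 1: V {3,4,6,7}->{4}; X {4,5,6,7,8}->{7}; Z {3,4,5,6,7,8}->{3}
pass 2: no change
Fixpoint after 2 passes: D(Z) = {3}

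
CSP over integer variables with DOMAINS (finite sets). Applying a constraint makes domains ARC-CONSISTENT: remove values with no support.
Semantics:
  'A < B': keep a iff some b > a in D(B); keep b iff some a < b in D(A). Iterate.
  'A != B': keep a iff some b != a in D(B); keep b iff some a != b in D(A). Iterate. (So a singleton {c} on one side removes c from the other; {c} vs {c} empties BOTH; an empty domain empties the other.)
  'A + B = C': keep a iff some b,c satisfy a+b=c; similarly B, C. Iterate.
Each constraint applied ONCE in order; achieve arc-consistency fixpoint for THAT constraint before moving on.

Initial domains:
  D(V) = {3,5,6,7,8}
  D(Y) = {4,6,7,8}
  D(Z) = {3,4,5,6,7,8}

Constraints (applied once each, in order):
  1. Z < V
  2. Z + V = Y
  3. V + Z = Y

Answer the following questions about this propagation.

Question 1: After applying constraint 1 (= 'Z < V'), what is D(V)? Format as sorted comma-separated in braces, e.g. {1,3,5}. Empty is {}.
Answer: {5,6,7,8}

Derivation:
Constraint 1 (Z < V) on D(Z)={3,4,5,6,7,8} D(V)={3,5,6,7,8}: Z {3,4,5,6,7,8}->{3,4,5,6,7}; V {3,5,6,7,8}->{5,6,7,8}
So after constraint 1: D(V) = {5,6,7,8}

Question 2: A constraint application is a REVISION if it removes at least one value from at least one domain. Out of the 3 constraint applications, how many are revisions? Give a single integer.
Constraint 1 (Z < V) on D(Z)={3,4,5,6,7,8} D(V)={3,5,6,7,8}: Z {3,4,5,6,7,8}->{3,4,5,6,7}; V {3,5,6,7,8}->{5,6,7,8} => REVISION
Constraint 2 (Z + V = Y) on D(Z)={3,4,5,6,7} D(V)={5,6,7,8} D(Y)={4,6,7,8}: Z {3,4,5,6,7}->{3}; V {5,6,7,8}->{5}; Y {4,6,7,8}->{8} => REVISION
Constraint 3 (V + Z = Y) on D(V)={5} D(Z)={3} D(Y)={8}: no change => not a revision
Total revisions = 2

Answer: 2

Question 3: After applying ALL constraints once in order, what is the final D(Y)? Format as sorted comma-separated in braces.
Answer: {8}

Derivation:
Constraint 1 (Z < V) on D(Z)={3,4,5,6,7,8} D(V)={3,5,6,7,8}: Z {3,4,5,6,7,8}->{3,4,5,6,7}; V {3,5,6,7,8}->{5,6,7,8}
Constraint 2 (Z + V = Y) on D(Z)={3,4,5,6,7} D(V)={5,6,7,8} D(Y)={4,6,7,8}: Z {3,4,5,6,7}->{3}; V {5,6,7,8}->{5}; Y {4,6,7,8}->{8}
Constraint 3 (V + Z = Y) on D(V)={5} D(Z)={3} D(Y)={8}: no change
So after all 3 constraints: D(Y) = {8}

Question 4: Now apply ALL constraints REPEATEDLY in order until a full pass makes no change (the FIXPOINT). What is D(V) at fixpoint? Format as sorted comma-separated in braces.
Answer: {5}

Derivation:
pass 0 (initial): D(V)={3,5,6,7,8}
pass 1: V {3,5,6,7,8}->{5}; Y {4,6,7,8}->{8}; Z {3,4,5,6,7,8}->{3}
pass 2: no change
Fixpoint after 2 passes: D(V) = {5}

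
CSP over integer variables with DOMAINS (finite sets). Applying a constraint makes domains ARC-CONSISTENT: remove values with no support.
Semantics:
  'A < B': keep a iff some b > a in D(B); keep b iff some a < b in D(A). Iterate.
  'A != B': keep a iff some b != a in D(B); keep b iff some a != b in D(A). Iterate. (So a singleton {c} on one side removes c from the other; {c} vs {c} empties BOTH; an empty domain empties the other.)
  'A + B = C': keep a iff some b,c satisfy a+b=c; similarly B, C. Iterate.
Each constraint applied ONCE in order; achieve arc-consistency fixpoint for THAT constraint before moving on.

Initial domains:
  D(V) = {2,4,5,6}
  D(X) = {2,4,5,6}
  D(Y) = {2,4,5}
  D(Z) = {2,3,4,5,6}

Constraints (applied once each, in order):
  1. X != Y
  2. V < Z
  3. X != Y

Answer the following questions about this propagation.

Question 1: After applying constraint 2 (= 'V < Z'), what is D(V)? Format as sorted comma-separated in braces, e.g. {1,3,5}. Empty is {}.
Constraint 1 (X != Y) on D(X)={2,4,5,6} D(Y)={2,4,5}: no change
Constraint 2 (V < Z) on D(V)={2,4,5,6} D(Z)={2,3,4,5,6}: V {2,4,5,6}->{2,4,5}; Z {2,3,4,5,6}->{3,4,5,6}
So after constraint 2: D(V) = {2,4,5}

Answer: {2,4,5}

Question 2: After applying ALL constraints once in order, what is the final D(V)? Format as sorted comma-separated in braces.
Answer: {2,4,5}

Derivation:
Constraint 1 (X != Y) on D(X)={2,4,5,6} D(Y)={2,4,5}: no change
Constraint 2 (V < Z) on D(V)={2,4,5,6} D(Z)={2,3,4,5,6}: V {2,4,5,6}->{2,4,5}; Z {2,3,4,5,6}->{3,4,5,6}
Constraint 3 (X != Y) on D(X)={2,4,5,6} D(Y)={2,4,5}: no change
So after all 3 constraints: D(V) = {2,4,5}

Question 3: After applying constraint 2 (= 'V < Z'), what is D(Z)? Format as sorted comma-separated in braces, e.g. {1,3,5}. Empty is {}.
Constraint 1 (X != Y) on D(X)={2,4,5,6} D(Y)={2,4,5}: no change
Constraint 2 (V < Z) on D(V)={2,4,5,6} D(Z)={2,3,4,5,6}: V {2,4,5,6}->{2,4,5}; Z {2,3,4,5,6}->{3,4,5,6}
So after constraint 2: D(Z) = {3,4,5,6}

Answer: {3,4,5,6}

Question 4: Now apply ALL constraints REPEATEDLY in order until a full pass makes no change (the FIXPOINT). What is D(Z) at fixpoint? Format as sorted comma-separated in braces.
pass 0 (initial): D(Z)={2,3,4,5,6}
pass 1: V {2,4,5,6}->{2,4,5}; Z {2,3,4,5,6}->{3,4,5,6}
pass 2: no change
Fixpoint after 2 passes: D(Z) = {3,4,5,6}

Answer: {3,4,5,6}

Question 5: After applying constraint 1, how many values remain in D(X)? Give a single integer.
Answer: 4

Derivation:
Constraint 1 (X != Y) on D(X)={2,4,5,6} D(Y)={2,4,5}: no change
So after constraint 1: D(X)={2,4,5,6}, size = 4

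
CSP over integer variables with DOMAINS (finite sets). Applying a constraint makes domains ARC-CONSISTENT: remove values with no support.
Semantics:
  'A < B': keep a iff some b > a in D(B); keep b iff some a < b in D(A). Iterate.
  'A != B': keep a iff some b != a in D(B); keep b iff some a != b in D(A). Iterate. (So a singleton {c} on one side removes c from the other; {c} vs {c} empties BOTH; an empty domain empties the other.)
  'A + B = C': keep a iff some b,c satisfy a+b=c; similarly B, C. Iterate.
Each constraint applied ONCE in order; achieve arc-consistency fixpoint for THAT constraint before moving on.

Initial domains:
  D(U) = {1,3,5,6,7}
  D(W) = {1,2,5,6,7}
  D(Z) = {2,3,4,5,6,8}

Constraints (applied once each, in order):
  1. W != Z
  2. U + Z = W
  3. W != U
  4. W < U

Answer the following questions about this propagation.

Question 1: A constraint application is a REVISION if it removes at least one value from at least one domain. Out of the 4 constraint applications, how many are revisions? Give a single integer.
Constraint 1 (W != Z) on D(W)={1,2,5,6,7} D(Z)={2,3,4,5,6,8}: no change => not a revision
Constraint 2 (U + Z = W) on D(U)={1,3,5,6,7} D(Z)={2,3,4,5,6,8} D(W)={1,2,5,6,7}: U {1,3,5,6,7}->{1,3,5}; Z {2,3,4,5,6,8}->{2,3,4,5,6}; W {1,2,5,6,7}->{5,6,7} => REVISION
Constraint 3 (W != U) on D(W)={5,6,7} D(U)={1,3,5}: no change => not a revision
Constraint 4 (W < U) on D(W)={5,6,7} D(U)={1,3,5}: W {5,6,7}->{}; U {1,3,5}->{} => REVISION
Total revisions = 2

Answer: 2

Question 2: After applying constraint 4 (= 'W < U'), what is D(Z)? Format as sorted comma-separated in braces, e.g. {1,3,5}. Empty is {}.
Answer: {2,3,4,5,6}

Derivation:
Constraint 1 (W != Z) on D(W)={1,2,5,6,7} D(Z)={2,3,4,5,6,8}: no change
Constraint 2 (U + Z = W) on D(U)={1,3,5,6,7} D(Z)={2,3,4,5,6,8} D(W)={1,2,5,6,7}: U {1,3,5,6,7}->{1,3,5}; Z {2,3,4,5,6,8}->{2,3,4,5,6}; W {1,2,5,6,7}->{5,6,7}
Constraint 3 (W != U) on D(W)={5,6,7} D(U)={1,3,5}: no change
Constraint 4 (W < U) on D(W)={5,6,7} D(U)={1,3,5}: W {5,6,7}->{}; U {1,3,5}->{}
So after constraint 4: D(Z) = {2,3,4,5,6}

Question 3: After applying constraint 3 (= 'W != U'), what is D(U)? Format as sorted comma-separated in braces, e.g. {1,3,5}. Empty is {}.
Constraint 1 (W != Z) on D(W)={1,2,5,6,7} D(Z)={2,3,4,5,6,8}: no change
Constraint 2 (U + Z = W) on D(U)={1,3,5,6,7} D(Z)={2,3,4,5,6,8} D(W)={1,2,5,6,7}: U {1,3,5,6,7}->{1,3,5}; Z {2,3,4,5,6,8}->{2,3,4,5,6}; W {1,2,5,6,7}->{5,6,7}
Constraint 3 (W != U) on D(W)={5,6,7} D(U)={1,3,5}: no change
So after constraint 3: D(U) = {1,3,5}

Answer: {1,3,5}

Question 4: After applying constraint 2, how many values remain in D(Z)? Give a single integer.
Answer: 5

Derivation:
Constraint 1 (W != Z) on D(W)={1,2,5,6,7} D(Z)={2,3,4,5,6,8}: no change
Constraint 2 (U + Z = W) on D(U)={1,3,5,6,7} D(Z)={2,3,4,5,6,8} D(W)={1,2,5,6,7}: U {1,3,5,6,7}->{1,3,5}; Z {2,3,4,5,6,8}->{2,3,4,5,6}; W {1,2,5,6,7}->{5,6,7}
So after constraint 2: D(Z)={2,3,4,5,6}, size = 5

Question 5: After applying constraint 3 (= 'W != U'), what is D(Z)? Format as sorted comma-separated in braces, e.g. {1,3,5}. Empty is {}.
Constraint 1 (W != Z) on D(W)={1,2,5,6,7} D(Z)={2,3,4,5,6,8}: no change
Constraint 2 (U + Z = W) on D(U)={1,3,5,6,7} D(Z)={2,3,4,5,6,8} D(W)={1,2,5,6,7}: U {1,3,5,6,7}->{1,3,5}; Z {2,3,4,5,6,8}->{2,3,4,5,6}; W {1,2,5,6,7}->{5,6,7}
Constraint 3 (W != U) on D(W)={5,6,7} D(U)={1,3,5}: no change
So after constraint 3: D(Z) = {2,3,4,5,6}

Answer: {2,3,4,5,6}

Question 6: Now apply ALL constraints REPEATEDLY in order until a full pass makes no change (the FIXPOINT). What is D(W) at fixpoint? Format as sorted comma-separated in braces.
Answer: {}

Derivation:
pass 0 (initial): D(W)={1,2,5,6,7}
pass 1: U {1,3,5,6,7}->{}; W {1,2,5,6,7}->{}; Z {2,3,4,5,6,8}->{2,3,4,5,6}
pass 2: Z {2,3,4,5,6}->{}
pass 3: no change
Fixpoint after 3 passes: D(W) = {}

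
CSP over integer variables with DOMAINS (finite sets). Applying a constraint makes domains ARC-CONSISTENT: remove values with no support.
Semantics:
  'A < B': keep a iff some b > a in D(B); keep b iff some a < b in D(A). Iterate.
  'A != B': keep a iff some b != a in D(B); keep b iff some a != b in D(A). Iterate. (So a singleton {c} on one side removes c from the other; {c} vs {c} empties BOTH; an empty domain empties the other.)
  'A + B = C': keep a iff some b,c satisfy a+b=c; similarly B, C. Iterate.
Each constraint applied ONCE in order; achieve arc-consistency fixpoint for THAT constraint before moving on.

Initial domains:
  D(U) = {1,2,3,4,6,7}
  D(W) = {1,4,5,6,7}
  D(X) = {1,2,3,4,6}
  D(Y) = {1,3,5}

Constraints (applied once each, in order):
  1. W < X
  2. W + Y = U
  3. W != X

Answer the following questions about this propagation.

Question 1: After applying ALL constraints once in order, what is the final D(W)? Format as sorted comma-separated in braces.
Constraint 1 (W < X) on D(W)={1,4,5,6,7} D(X)={1,2,3,4,6}: W {1,4,5,6,7}->{1,4,5}; X {1,2,3,4,6}->{2,3,4,6}
Constraint 2 (W + Y = U) on D(W)={1,4,5} D(Y)={1,3,5} D(U)={1,2,3,4,6,7}: U {1,2,3,4,6,7}->{2,4,6,7}
Constraint 3 (W != X) on D(W)={1,4,5} D(X)={2,3,4,6}: no change
So after all 3 constraints: D(W) = {1,4,5}

Answer: {1,4,5}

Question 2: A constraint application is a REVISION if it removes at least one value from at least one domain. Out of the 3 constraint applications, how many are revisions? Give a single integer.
Constraint 1 (W < X) on D(W)={1,4,5,6,7} D(X)={1,2,3,4,6}: W {1,4,5,6,7}->{1,4,5}; X {1,2,3,4,6}->{2,3,4,6} => REVISION
Constraint 2 (W + Y = U) on D(W)={1,4,5} D(Y)={1,3,5} D(U)={1,2,3,4,6,7}: U {1,2,3,4,6,7}->{2,4,6,7} => REVISION
Constraint 3 (W != X) on D(W)={1,4,5} D(X)={2,3,4,6}: no change => not a revision
Total revisions = 2

Answer: 2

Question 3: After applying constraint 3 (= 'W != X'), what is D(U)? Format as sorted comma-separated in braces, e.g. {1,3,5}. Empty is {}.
Answer: {2,4,6,7}

Derivation:
Constraint 1 (W < X) on D(W)={1,4,5,6,7} D(X)={1,2,3,4,6}: W {1,4,5,6,7}->{1,4,5}; X {1,2,3,4,6}->{2,3,4,6}
Constraint 2 (W + Y = U) on D(W)={1,4,5} D(Y)={1,3,5} D(U)={1,2,3,4,6,7}: U {1,2,3,4,6,7}->{2,4,6,7}
Constraint 3 (W != X) on D(W)={1,4,5} D(X)={2,3,4,6}: no change
So after constraint 3: D(U) = {2,4,6,7}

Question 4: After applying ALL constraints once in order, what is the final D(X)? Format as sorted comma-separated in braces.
Constraint 1 (W < X) on D(W)={1,4,5,6,7} D(X)={1,2,3,4,6}: W {1,4,5,6,7}->{1,4,5}; X {1,2,3,4,6}->{2,3,4,6}
Constraint 2 (W + Y = U) on D(W)={1,4,5} D(Y)={1,3,5} D(U)={1,2,3,4,6,7}: U {1,2,3,4,6,7}->{2,4,6,7}
Constraint 3 (W != X) on D(W)={1,4,5} D(X)={2,3,4,6}: no change
So after all 3 constraints: D(X) = {2,3,4,6}

Answer: {2,3,4,6}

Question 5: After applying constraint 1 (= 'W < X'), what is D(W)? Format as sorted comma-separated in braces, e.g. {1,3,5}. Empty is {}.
Answer: {1,4,5}

Derivation:
Constraint 1 (W < X) on D(W)={1,4,5,6,7} D(X)={1,2,3,4,6}: W {1,4,5,6,7}->{1,4,5}; X {1,2,3,4,6}->{2,3,4,6}
So after constraint 1: D(W) = {1,4,5}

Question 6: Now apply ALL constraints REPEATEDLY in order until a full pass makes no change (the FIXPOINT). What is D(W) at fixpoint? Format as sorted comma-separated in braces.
pass 0 (initial): D(W)={1,4,5,6,7}
pass 1: U {1,2,3,4,6,7}->{2,4,6,7}; W {1,4,5,6,7}->{1,4,5}; X {1,2,3,4,6}->{2,3,4,6}
pass 2: no change
Fixpoint after 2 passes: D(W) = {1,4,5}

Answer: {1,4,5}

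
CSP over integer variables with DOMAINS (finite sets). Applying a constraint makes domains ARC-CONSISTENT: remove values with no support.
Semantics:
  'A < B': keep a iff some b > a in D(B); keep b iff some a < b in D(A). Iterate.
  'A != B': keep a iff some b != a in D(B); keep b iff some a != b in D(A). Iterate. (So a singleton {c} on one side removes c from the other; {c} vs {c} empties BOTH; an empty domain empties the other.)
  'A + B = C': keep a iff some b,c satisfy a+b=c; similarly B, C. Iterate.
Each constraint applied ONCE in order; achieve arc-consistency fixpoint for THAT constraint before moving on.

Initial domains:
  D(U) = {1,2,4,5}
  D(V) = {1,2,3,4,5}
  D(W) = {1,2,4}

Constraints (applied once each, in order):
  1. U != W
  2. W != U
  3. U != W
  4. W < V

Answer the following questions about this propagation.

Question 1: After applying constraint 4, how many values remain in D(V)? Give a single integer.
Answer: 4

Derivation:
Constraint 1 (U != W) on D(U)={1,2,4,5} D(W)={1,2,4}: no change
Constraint 2 (W != U) on D(W)={1,2,4} D(U)={1,2,4,5}: no change
Constraint 3 (U != W) on D(U)={1,2,4,5} D(W)={1,2,4}: no change
Constraint 4 (W < V) on D(W)={1,2,4} D(V)={1,2,3,4,5}: V {1,2,3,4,5}->{2,3,4,5}
So after constraint 4: D(V)={2,3,4,5}, size = 4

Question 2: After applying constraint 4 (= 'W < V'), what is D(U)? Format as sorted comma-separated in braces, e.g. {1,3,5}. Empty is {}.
Constraint 1 (U != W) on D(U)={1,2,4,5} D(W)={1,2,4}: no change
Constraint 2 (W != U) on D(W)={1,2,4} D(U)={1,2,4,5}: no change
Constraint 3 (U != W) on D(U)={1,2,4,5} D(W)={1,2,4}: no change
Constraint 4 (W < V) on D(W)={1,2,4} D(V)={1,2,3,4,5}: V {1,2,3,4,5}->{2,3,4,5}
So after constraint 4: D(U) = {1,2,4,5}

Answer: {1,2,4,5}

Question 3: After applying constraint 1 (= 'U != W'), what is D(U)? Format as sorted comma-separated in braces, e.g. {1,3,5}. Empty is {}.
Answer: {1,2,4,5}

Derivation:
Constraint 1 (U != W) on D(U)={1,2,4,5} D(W)={1,2,4}: no change
So after constraint 1: D(U) = {1,2,4,5}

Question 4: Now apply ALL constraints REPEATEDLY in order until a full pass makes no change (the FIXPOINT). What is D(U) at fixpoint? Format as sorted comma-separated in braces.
pass 0 (initial): D(U)={1,2,4,5}
pass 1: V {1,2,3,4,5}->{2,3,4,5}
pass 2: no change
Fixpoint after 2 passes: D(U) = {1,2,4,5}

Answer: {1,2,4,5}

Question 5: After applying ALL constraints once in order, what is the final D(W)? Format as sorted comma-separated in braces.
Constraint 1 (U != W) on D(U)={1,2,4,5} D(W)={1,2,4}: no change
Constraint 2 (W != U) on D(W)={1,2,4} D(U)={1,2,4,5}: no change
Constraint 3 (U != W) on D(U)={1,2,4,5} D(W)={1,2,4}: no change
Constraint 4 (W < V) on D(W)={1,2,4} D(V)={1,2,3,4,5}: V {1,2,3,4,5}->{2,3,4,5}
So after all 4 constraints: D(W) = {1,2,4}

Answer: {1,2,4}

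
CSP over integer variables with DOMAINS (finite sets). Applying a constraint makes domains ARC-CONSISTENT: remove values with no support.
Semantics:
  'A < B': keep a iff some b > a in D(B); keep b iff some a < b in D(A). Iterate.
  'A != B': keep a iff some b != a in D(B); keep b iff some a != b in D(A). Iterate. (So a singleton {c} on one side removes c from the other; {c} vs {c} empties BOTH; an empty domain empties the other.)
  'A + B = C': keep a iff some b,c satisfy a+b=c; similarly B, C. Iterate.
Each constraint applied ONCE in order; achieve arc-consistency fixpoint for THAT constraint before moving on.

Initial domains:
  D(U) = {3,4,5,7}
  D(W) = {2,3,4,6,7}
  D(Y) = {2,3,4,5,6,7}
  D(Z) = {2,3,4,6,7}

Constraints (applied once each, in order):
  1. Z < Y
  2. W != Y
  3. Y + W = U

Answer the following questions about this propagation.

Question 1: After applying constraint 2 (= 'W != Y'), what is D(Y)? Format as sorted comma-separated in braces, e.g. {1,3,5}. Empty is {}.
Answer: {3,4,5,6,7}

Derivation:
Constraint 1 (Z < Y) on D(Z)={2,3,4,6,7} D(Y)={2,3,4,5,6,7}: Z {2,3,4,6,7}->{2,3,4,6}; Y {2,3,4,5,6,7}->{3,4,5,6,7}
Constraint 2 (W != Y) on D(W)={2,3,4,6,7} D(Y)={3,4,5,6,7}: no change
So after constraint 2: D(Y) = {3,4,5,6,7}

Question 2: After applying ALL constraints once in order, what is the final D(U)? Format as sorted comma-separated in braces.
Answer: {5,7}

Derivation:
Constraint 1 (Z < Y) on D(Z)={2,3,4,6,7} D(Y)={2,3,4,5,6,7}: Z {2,3,4,6,7}->{2,3,4,6}; Y {2,3,4,5,6,7}->{3,4,5,6,7}
Constraint 2 (W != Y) on D(W)={2,3,4,6,7} D(Y)={3,4,5,6,7}: no change
Constraint 3 (Y + W = U) on D(Y)={3,4,5,6,7} D(W)={2,3,4,6,7} D(U)={3,4,5,7}: Y {3,4,5,6,7}->{3,4,5}; W {2,3,4,6,7}->{2,3,4}; U {3,4,5,7}->{5,7}
So after all 3 constraints: D(U) = {5,7}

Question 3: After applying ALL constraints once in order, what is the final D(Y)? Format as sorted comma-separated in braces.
Constraint 1 (Z < Y) on D(Z)={2,3,4,6,7} D(Y)={2,3,4,5,6,7}: Z {2,3,4,6,7}->{2,3,4,6}; Y {2,3,4,5,6,7}->{3,4,5,6,7}
Constraint 2 (W != Y) on D(W)={2,3,4,6,7} D(Y)={3,4,5,6,7}: no change
Constraint 3 (Y + W = U) on D(Y)={3,4,5,6,7} D(W)={2,3,4,6,7} D(U)={3,4,5,7}: Y {3,4,5,6,7}->{3,4,5}; W {2,3,4,6,7}->{2,3,4}; U {3,4,5,7}->{5,7}
So after all 3 constraints: D(Y) = {3,4,5}

Answer: {3,4,5}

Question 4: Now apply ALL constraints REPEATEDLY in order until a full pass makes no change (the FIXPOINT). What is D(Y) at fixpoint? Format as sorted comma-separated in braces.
Answer: {3,4,5}

Derivation:
pass 0 (initial): D(Y)={2,3,4,5,6,7}
pass 1: U {3,4,5,7}->{5,7}; W {2,3,4,6,7}->{2,3,4}; Y {2,3,4,5,6,7}->{3,4,5}; Z {2,3,4,6,7}->{2,3,4,6}
pass 2: Z {2,3,4,6}->{2,3,4}
pass 3: no change
Fixpoint after 3 passes: D(Y) = {3,4,5}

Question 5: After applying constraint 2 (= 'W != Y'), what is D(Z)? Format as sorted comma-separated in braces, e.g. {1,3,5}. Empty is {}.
Answer: {2,3,4,6}

Derivation:
Constraint 1 (Z < Y) on D(Z)={2,3,4,6,7} D(Y)={2,3,4,5,6,7}: Z {2,3,4,6,7}->{2,3,4,6}; Y {2,3,4,5,6,7}->{3,4,5,6,7}
Constraint 2 (W != Y) on D(W)={2,3,4,6,7} D(Y)={3,4,5,6,7}: no change
So after constraint 2: D(Z) = {2,3,4,6}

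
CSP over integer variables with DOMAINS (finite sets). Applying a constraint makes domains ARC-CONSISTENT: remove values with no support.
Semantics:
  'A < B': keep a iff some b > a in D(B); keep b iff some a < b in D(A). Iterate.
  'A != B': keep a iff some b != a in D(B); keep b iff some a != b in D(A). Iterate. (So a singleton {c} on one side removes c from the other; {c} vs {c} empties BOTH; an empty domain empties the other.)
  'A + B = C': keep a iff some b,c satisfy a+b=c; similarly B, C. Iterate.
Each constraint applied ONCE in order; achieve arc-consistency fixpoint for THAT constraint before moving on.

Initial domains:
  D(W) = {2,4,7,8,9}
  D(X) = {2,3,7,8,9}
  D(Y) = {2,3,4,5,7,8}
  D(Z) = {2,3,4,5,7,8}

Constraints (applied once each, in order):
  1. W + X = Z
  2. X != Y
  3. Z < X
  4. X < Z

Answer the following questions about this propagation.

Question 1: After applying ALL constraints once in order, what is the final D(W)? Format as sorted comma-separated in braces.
Answer: {2,4}

Derivation:
Constraint 1 (W + X = Z) on D(W)={2,4,7,8,9} D(X)={2,3,7,8,9} D(Z)={2,3,4,5,7,8}: W {2,4,7,8,9}->{2,4}; X {2,3,7,8,9}->{2,3}; Z {2,3,4,5,7,8}->{4,5,7}
Constraint 2 (X != Y) on D(X)={2,3} D(Y)={2,3,4,5,7,8}: no change
Constraint 3 (Z < X) on D(Z)={4,5,7} D(X)={2,3}: Z {4,5,7}->{}; X {2,3}->{}
Constraint 4 (X < Z) on D(X)={} D(Z)={}: no change
So after all 4 constraints: D(W) = {2,4}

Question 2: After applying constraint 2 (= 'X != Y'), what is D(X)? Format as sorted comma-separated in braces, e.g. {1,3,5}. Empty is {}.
Answer: {2,3}

Derivation:
Constraint 1 (W + X = Z) on D(W)={2,4,7,8,9} D(X)={2,3,7,8,9} D(Z)={2,3,4,5,7,8}: W {2,4,7,8,9}->{2,4}; X {2,3,7,8,9}->{2,3}; Z {2,3,4,5,7,8}->{4,5,7}
Constraint 2 (X != Y) on D(X)={2,3} D(Y)={2,3,4,5,7,8}: no change
So after constraint 2: D(X) = {2,3}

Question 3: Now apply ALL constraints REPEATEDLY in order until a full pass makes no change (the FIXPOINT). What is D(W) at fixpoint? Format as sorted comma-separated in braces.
pass 0 (initial): D(W)={2,4,7,8,9}
pass 1: W {2,4,7,8,9}->{2,4}; X {2,3,7,8,9}->{}; Z {2,3,4,5,7,8}->{}
pass 2: W {2,4}->{}; Y {2,3,4,5,7,8}->{}
pass 3: no change
Fixpoint after 3 passes: D(W) = {}

Answer: {}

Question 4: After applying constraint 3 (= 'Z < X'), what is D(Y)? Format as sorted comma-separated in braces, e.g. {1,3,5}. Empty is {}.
Answer: {2,3,4,5,7,8}

Derivation:
Constraint 1 (W + X = Z) on D(W)={2,4,7,8,9} D(X)={2,3,7,8,9} D(Z)={2,3,4,5,7,8}: W {2,4,7,8,9}->{2,4}; X {2,3,7,8,9}->{2,3}; Z {2,3,4,5,7,8}->{4,5,7}
Constraint 2 (X != Y) on D(X)={2,3} D(Y)={2,3,4,5,7,8}: no change
Constraint 3 (Z < X) on D(Z)={4,5,7} D(X)={2,3}: Z {4,5,7}->{}; X {2,3}->{}
So after constraint 3: D(Y) = {2,3,4,5,7,8}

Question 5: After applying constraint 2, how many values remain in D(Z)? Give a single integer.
Answer: 3

Derivation:
Constraint 1 (W + X = Z) on D(W)={2,4,7,8,9} D(X)={2,3,7,8,9} D(Z)={2,3,4,5,7,8}: W {2,4,7,8,9}->{2,4}; X {2,3,7,8,9}->{2,3}; Z {2,3,4,5,7,8}->{4,5,7}
Constraint 2 (X != Y) on D(X)={2,3} D(Y)={2,3,4,5,7,8}: no change
So after constraint 2: D(Z)={4,5,7}, size = 3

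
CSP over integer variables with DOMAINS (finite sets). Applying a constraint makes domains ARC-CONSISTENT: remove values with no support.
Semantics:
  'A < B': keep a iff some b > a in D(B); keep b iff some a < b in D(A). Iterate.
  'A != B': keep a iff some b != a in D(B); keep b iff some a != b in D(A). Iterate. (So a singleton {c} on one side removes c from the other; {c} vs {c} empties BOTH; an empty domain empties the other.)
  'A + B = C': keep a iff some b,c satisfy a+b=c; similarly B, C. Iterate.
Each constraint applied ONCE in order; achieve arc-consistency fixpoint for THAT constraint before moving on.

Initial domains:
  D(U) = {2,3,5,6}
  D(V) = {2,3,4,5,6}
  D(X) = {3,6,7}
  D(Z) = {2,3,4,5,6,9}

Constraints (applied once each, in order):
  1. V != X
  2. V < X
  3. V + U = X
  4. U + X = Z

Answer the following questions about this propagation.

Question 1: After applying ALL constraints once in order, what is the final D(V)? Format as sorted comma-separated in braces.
Answer: {2,3,4,5}

Derivation:
Constraint 1 (V != X) on D(V)={2,3,4,5,6} D(X)={3,6,7}: no change
Constraint 2 (V < X) on D(V)={2,3,4,5,6} D(X)={3,6,7}: no change
Constraint 3 (V + U = X) on D(V)={2,3,4,5,6} D(U)={2,3,5,6} D(X)={3,6,7}: V {2,3,4,5,6}->{2,3,4,5}; U {2,3,5,6}->{2,3,5}; X {3,6,7}->{6,7}
Constraint 4 (U + X = Z) on D(U)={2,3,5} D(X)={6,7} D(Z)={2,3,4,5,6,9}: U {2,3,5}->{2,3}; Z {2,3,4,5,6,9}->{9}
So after all 4 constraints: D(V) = {2,3,4,5}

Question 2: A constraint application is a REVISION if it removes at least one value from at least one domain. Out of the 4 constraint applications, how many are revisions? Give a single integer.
Answer: 2

Derivation:
Constraint 1 (V != X) on D(V)={2,3,4,5,6} D(X)={3,6,7}: no change => not a revision
Constraint 2 (V < X) on D(V)={2,3,4,5,6} D(X)={3,6,7}: no change => not a revision
Constraint 3 (V + U = X) on D(V)={2,3,4,5,6} D(U)={2,3,5,6} D(X)={3,6,7}: V {2,3,4,5,6}->{2,3,4,5}; U {2,3,5,6}->{2,3,5}; X {3,6,7}->{6,7} => REVISION
Constraint 4 (U + X = Z) on D(U)={2,3,5} D(X)={6,7} D(Z)={2,3,4,5,6,9}: U {2,3,5}->{2,3}; Z {2,3,4,5,6,9}->{9} => REVISION
Total revisions = 2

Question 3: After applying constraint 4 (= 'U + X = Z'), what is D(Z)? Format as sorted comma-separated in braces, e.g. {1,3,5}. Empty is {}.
Constraint 1 (V != X) on D(V)={2,3,4,5,6} D(X)={3,6,7}: no change
Constraint 2 (V < X) on D(V)={2,3,4,5,6} D(X)={3,6,7}: no change
Constraint 3 (V + U = X) on D(V)={2,3,4,5,6} D(U)={2,3,5,6} D(X)={3,6,7}: V {2,3,4,5,6}->{2,3,4,5}; U {2,3,5,6}->{2,3,5}; X {3,6,7}->{6,7}
Constraint 4 (U + X = Z) on D(U)={2,3,5} D(X)={6,7} D(Z)={2,3,4,5,6,9}: U {2,3,5}->{2,3}; Z {2,3,4,5,6,9}->{9}
So after constraint 4: D(Z) = {9}

Answer: {9}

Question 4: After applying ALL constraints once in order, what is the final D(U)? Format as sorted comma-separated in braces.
Answer: {2,3}

Derivation:
Constraint 1 (V != X) on D(V)={2,3,4,5,6} D(X)={3,6,7}: no change
Constraint 2 (V < X) on D(V)={2,3,4,5,6} D(X)={3,6,7}: no change
Constraint 3 (V + U = X) on D(V)={2,3,4,5,6} D(U)={2,3,5,6} D(X)={3,6,7}: V {2,3,4,5,6}->{2,3,4,5}; U {2,3,5,6}->{2,3,5}; X {3,6,7}->{6,7}
Constraint 4 (U + X = Z) on D(U)={2,3,5} D(X)={6,7} D(Z)={2,3,4,5,6,9}: U {2,3,5}->{2,3}; Z {2,3,4,5,6,9}->{9}
So after all 4 constraints: D(U) = {2,3}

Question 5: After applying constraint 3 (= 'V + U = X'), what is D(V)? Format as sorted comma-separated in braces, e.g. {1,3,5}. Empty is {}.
Constraint 1 (V != X) on D(V)={2,3,4,5,6} D(X)={3,6,7}: no change
Constraint 2 (V < X) on D(V)={2,3,4,5,6} D(X)={3,6,7}: no change
Constraint 3 (V + U = X) on D(V)={2,3,4,5,6} D(U)={2,3,5,6} D(X)={3,6,7}: V {2,3,4,5,6}->{2,3,4,5}; U {2,3,5,6}->{2,3,5}; X {3,6,7}->{6,7}
So after constraint 3: D(V) = {2,3,4,5}

Answer: {2,3,4,5}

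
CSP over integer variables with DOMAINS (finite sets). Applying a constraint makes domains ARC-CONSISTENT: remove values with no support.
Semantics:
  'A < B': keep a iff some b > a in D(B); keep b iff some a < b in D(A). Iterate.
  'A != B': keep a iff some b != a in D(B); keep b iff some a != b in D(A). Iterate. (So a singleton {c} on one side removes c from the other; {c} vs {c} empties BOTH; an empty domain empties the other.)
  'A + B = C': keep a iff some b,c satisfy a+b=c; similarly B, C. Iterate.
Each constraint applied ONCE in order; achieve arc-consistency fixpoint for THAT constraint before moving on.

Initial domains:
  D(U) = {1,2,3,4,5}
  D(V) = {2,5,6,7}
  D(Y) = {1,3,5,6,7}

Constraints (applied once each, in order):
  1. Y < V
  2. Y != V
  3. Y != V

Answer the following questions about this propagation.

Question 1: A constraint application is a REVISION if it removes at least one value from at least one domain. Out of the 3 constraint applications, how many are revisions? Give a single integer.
Constraint 1 (Y < V) on D(Y)={1,3,5,6,7} D(V)={2,5,6,7}: Y {1,3,5,6,7}->{1,3,5,6} => REVISION
Constraint 2 (Y != V) on D(Y)={1,3,5,6} D(V)={2,5,6,7}: no change => not a revision
Constraint 3 (Y != V) on D(Y)={1,3,5,6} D(V)={2,5,6,7}: no change => not a revision
Total revisions = 1

Answer: 1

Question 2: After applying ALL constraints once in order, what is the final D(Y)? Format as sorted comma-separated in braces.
Constraint 1 (Y < V) on D(Y)={1,3,5,6,7} D(V)={2,5,6,7}: Y {1,3,5,6,7}->{1,3,5,6}
Constraint 2 (Y != V) on D(Y)={1,3,5,6} D(V)={2,5,6,7}: no change
Constraint 3 (Y != V) on D(Y)={1,3,5,6} D(V)={2,5,6,7}: no change
So after all 3 constraints: D(Y) = {1,3,5,6}

Answer: {1,3,5,6}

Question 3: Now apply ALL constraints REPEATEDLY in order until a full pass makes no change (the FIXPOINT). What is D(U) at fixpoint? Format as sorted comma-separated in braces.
Answer: {1,2,3,4,5}

Derivation:
pass 0 (initial): D(U)={1,2,3,4,5}
pass 1: Y {1,3,5,6,7}->{1,3,5,6}
pass 2: no change
Fixpoint after 2 passes: D(U) = {1,2,3,4,5}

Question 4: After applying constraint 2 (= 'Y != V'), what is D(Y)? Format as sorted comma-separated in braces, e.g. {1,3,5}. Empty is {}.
Constraint 1 (Y < V) on D(Y)={1,3,5,6,7} D(V)={2,5,6,7}: Y {1,3,5,6,7}->{1,3,5,6}
Constraint 2 (Y != V) on D(Y)={1,3,5,6} D(V)={2,5,6,7}: no change
So after constraint 2: D(Y) = {1,3,5,6}

Answer: {1,3,5,6}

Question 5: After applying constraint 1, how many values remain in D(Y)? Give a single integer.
Answer: 4

Derivation:
Constraint 1 (Y < V) on D(Y)={1,3,5,6,7} D(V)={2,5,6,7}: Y {1,3,5,6,7}->{1,3,5,6}
So after constraint 1: D(Y)={1,3,5,6}, size = 4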